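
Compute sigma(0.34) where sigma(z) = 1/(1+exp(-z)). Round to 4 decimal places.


sigmoid(z) = 1 / (1 + exp(-z))
exp(-(0.34)) = exp(-0.34) = 0.7118
1 + 0.7118 = 1.7118
1 / 1.7118 = 0.5842

0.5842


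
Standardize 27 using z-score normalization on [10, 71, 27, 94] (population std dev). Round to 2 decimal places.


Mean = (10 + 71 + 27 + 94) / 4 = 50.5
Variance = sum((x_i - mean)^2) / n = 1126.25
Std = sqrt(1126.25) = 33.5596
Z = (x - mean) / std
= (27 - 50.5) / 33.5596
= -23.5 / 33.5596
= -0.70

-0.70


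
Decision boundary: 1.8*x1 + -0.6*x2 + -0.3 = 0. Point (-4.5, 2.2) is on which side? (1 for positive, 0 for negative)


Compute 1.8 * -4.5 + -0.6 * 2.2 + -0.3
= -8.1 + -1.32 + -0.3
= -9.72
Since -9.72 < 0, the point is on the negative side.

0


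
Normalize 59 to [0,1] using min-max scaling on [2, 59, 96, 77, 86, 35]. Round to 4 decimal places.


Min = 2, Max = 96
Range = 96 - 2 = 94
Scaled = (x - min) / (max - min)
= (59 - 2) / 94
= 57 / 94
= 0.6064

0.6064


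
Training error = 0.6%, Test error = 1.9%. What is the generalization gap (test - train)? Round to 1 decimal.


Generalization gap = test_error - train_error
= 1.9 - 0.6
= 1.3%
A small gap suggests good generalization.

1.3


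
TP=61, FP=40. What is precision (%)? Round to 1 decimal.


Precision = TP / (TP + FP) * 100
= 61 / (61 + 40)
= 61 / 101
= 0.604
= 60.4%

60.4


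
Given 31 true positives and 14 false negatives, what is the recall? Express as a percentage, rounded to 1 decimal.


Recall = TP / (TP + FN) * 100
= 31 / (31 + 14)
= 31 / 45
= 0.6889
= 68.9%

68.9


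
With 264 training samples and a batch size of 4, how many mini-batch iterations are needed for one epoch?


Iterations per epoch = dataset_size / batch_size
= 264 / 4
= 66

66


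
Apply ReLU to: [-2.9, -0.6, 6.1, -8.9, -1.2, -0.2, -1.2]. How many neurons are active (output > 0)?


ReLU(x) = max(0, x) for each element:
ReLU(-2.9) = 0
ReLU(-0.6) = 0
ReLU(6.1) = 6.1
ReLU(-8.9) = 0
ReLU(-1.2) = 0
ReLU(-0.2) = 0
ReLU(-1.2) = 0
Active neurons (>0): 1

1


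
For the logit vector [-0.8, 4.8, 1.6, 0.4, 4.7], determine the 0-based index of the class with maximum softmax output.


Softmax is a monotonic transformation, so it preserves the argmax.
We need to find the index of the maximum logit.
Index 0: -0.8
Index 1: 4.8
Index 2: 1.6
Index 3: 0.4
Index 4: 4.7
Maximum logit = 4.8 at index 1

1


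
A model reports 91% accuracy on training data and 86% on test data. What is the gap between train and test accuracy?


Gap = train_accuracy - test_accuracy
= 91 - 86
= 5%
This moderate gap may indicate mild overfitting.

5


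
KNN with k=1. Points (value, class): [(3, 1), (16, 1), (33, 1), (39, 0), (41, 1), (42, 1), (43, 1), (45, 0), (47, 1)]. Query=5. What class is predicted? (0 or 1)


Distances from query 5:
Point 3 (class 1): distance = 2
K=1 nearest neighbors: classes = [1]
Votes for class 1: 1 / 1
Majority vote => class 1

1


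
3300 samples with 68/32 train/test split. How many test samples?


Train samples = 3300 * 68% = 2244
Test samples = 3300 - 2244
= 1056

1056


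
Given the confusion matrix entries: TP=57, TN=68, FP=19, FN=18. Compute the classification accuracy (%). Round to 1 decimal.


Accuracy = (TP + TN) / (TP + TN + FP + FN) * 100
= (57 + 68) / (57 + 68 + 19 + 18)
= 125 / 162
= 0.7716
= 77.2%

77.2


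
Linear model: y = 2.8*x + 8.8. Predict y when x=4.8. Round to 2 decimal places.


y = 2.8 * 4.8 + (8.8)
= 13.44 + (8.8)
= 22.24

22.24


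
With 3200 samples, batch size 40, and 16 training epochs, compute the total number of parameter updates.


Iterations per epoch = 3200 / 40 = 80
Total updates = iterations_per_epoch * epochs
= 80 * 16
= 1280

1280


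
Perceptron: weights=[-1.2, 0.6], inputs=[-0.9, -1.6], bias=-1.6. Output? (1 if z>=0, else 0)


z = w . x + b
= -1.2*-0.9 + 0.6*-1.6 + -1.6
= 1.08 + -0.96 + -1.6
= 0.12 + -1.6
= -1.48
Since z = -1.48 < 0, output = 0

0


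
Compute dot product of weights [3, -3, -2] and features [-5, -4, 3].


Element-wise products:
3 * -5 = -15
-3 * -4 = 12
-2 * 3 = -6
Sum = -15 + 12 + -6
= -9

-9


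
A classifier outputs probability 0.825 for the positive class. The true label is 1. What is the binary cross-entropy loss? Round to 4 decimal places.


For y=1: Loss = -log(p)
= -log(0.825)
= -(-0.1924)
= 0.1924

0.1924


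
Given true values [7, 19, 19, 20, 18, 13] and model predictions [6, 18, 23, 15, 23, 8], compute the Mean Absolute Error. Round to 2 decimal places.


Absolute errors: [1, 1, 4, 5, 5, 5]
Sum of absolute errors = 21
MAE = 21 / 6 = 3.50

3.50


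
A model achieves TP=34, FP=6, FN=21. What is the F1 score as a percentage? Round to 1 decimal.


Precision = TP / (TP + FP) = 34 / 40 = 0.85
Recall = TP / (TP + FN) = 34 / 55 = 0.6182
F1 = 2 * P * R / (P + R)
= 2 * 0.85 * 0.6182 / (0.85 + 0.6182)
= 1.0509 / 1.4682
= 0.7158
As percentage: 71.6%

71.6


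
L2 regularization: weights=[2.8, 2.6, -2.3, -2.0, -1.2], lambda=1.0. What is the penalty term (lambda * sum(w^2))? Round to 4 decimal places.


Squaring each weight:
2.8^2 = 7.84
2.6^2 = 6.76
(-2.3)^2 = 5.29
(-2.0)^2 = 4.0
(-1.2)^2 = 1.44
Sum of squares = 25.33
Penalty = 1.0 * 25.33 = 25.3300

25.3300


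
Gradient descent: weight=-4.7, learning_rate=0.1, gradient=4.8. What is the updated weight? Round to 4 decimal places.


w_new = w_old - lr * gradient
= -4.7 - 0.1 * 4.8
= -4.7 - (0.48)
= -5.1800

-5.1800


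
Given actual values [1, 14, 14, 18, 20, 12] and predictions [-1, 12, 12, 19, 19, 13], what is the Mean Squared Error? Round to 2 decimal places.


Differences: [2, 2, 2, -1, 1, -1]
Squared errors: [4, 4, 4, 1, 1, 1]
Sum of squared errors = 15
MSE = 15 / 6 = 2.50

2.50


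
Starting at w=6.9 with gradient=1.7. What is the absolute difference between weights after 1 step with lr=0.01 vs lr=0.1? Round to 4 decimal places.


With lr=0.01: w_new = 6.9 - 0.01 * 1.7 = 6.883
With lr=0.1: w_new = 6.9 - 0.1 * 1.7 = 6.73
Absolute difference = |6.883 - 6.73|
= 0.1530

0.1530


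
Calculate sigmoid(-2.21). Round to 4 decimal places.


sigmoid(z) = 1 / (1 + exp(-z))
exp(-(-2.21)) = exp(2.21) = 9.1157
1 + 9.1157 = 10.1157
1 / 10.1157 = 0.0989

0.0989


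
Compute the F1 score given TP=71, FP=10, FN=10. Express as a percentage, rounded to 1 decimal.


Precision = TP / (TP + FP) = 71 / 81 = 0.8765
Recall = TP / (TP + FN) = 71 / 81 = 0.8765
F1 = 2 * P * R / (P + R)
= 2 * 0.8765 * 0.8765 / (0.8765 + 0.8765)
= 1.5367 / 1.7531
= 0.8765
As percentage: 87.7%

87.7


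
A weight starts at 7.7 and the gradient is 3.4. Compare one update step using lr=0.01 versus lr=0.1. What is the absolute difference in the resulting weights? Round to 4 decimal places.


With lr=0.01: w_new = 7.7 - 0.01 * 3.4 = 7.666
With lr=0.1: w_new = 7.7 - 0.1 * 3.4 = 7.36
Absolute difference = |7.666 - 7.36|
= 0.3060

0.3060


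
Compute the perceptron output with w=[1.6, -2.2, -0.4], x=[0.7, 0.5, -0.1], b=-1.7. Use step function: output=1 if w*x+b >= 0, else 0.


z = w . x + b
= 1.6*0.7 + -2.2*0.5 + -0.4*-0.1 + -1.7
= 1.12 + -1.1 + 0.04 + -1.7
= 0.06 + -1.7
= -1.64
Since z = -1.64 < 0, output = 0

0


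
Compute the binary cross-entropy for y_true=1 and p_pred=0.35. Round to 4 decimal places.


For y=1: Loss = -log(p)
= -log(0.35)
= -(-1.0498)
= 1.0498

1.0498


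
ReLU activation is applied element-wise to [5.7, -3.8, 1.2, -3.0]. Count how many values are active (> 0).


ReLU(x) = max(0, x) for each element:
ReLU(5.7) = 5.7
ReLU(-3.8) = 0
ReLU(1.2) = 1.2
ReLU(-3.0) = 0
Active neurons (>0): 2

2


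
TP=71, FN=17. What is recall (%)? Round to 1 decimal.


Recall = TP / (TP + FN) * 100
= 71 / (71 + 17)
= 71 / 88
= 0.8068
= 80.7%

80.7


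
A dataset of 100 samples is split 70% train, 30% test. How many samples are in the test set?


Train samples = 100 * 70% = 70
Test samples = 100 - 70
= 30

30


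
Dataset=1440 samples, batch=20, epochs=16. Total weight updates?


Iterations per epoch = 1440 / 20 = 72
Total updates = iterations_per_epoch * epochs
= 72 * 16
= 1152

1152


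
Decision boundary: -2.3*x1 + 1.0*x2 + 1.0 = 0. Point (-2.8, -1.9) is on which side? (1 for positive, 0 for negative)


Compute -2.3 * -2.8 + 1.0 * -1.9 + 1.0
= 6.44 + -1.9 + 1.0
= 5.54
Since 5.54 >= 0, the point is on the positive side.

1


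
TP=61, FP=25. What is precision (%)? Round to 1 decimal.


Precision = TP / (TP + FP) * 100
= 61 / (61 + 25)
= 61 / 86
= 0.7093
= 70.9%

70.9


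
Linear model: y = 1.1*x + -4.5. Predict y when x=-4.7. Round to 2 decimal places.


y = 1.1 * -4.7 + (-4.5)
= -5.17 + (-4.5)
= -9.67

-9.67


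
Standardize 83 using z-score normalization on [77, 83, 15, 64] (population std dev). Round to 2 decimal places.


Mean = (77 + 83 + 15 + 64) / 4 = 59.75
Variance = sum((x_i - mean)^2) / n = 714.6875
Std = sqrt(714.6875) = 26.7336
Z = (x - mean) / std
= (83 - 59.75) / 26.7336
= 23.25 / 26.7336
= 0.87

0.87


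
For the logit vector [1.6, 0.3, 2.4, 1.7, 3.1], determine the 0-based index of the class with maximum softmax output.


Softmax is a monotonic transformation, so it preserves the argmax.
We need to find the index of the maximum logit.
Index 0: 1.6
Index 1: 0.3
Index 2: 2.4
Index 3: 1.7
Index 4: 3.1
Maximum logit = 3.1 at index 4

4


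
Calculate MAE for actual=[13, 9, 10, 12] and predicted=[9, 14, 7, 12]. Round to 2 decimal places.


Absolute errors: [4, 5, 3, 0]
Sum of absolute errors = 12
MAE = 12 / 4 = 3.00

3.00


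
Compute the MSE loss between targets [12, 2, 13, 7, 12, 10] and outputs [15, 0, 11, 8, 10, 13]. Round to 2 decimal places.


Differences: [-3, 2, 2, -1, 2, -3]
Squared errors: [9, 4, 4, 1, 4, 9]
Sum of squared errors = 31
MSE = 31 / 6 = 5.17

5.17


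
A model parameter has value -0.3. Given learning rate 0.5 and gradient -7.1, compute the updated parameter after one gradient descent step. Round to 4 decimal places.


w_new = w_old - lr * gradient
= -0.3 - 0.5 * -7.1
= -0.3 - (-3.55)
= 3.2500

3.2500


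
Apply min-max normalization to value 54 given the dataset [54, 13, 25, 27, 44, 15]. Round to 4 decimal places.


Min = 13, Max = 54
Range = 54 - 13 = 41
Scaled = (x - min) / (max - min)
= (54 - 13) / 41
= 41 / 41
= 1.0000

1.0000


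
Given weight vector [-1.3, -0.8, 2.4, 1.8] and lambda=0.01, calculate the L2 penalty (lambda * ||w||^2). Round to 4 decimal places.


Squaring each weight:
(-1.3)^2 = 1.69
(-0.8)^2 = 0.64
2.4^2 = 5.76
1.8^2 = 3.24
Sum of squares = 11.33
Penalty = 0.01 * 11.33 = 0.1133

0.1133


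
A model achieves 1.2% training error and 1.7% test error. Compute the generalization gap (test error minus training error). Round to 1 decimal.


Generalization gap = test_error - train_error
= 1.7 - 1.2
= 0.5%
A small gap suggests good generalization.

0.5


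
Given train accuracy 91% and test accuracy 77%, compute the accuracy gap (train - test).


Gap = train_accuracy - test_accuracy
= 91 - 77
= 14%
This gap suggests the model is overfitting.

14


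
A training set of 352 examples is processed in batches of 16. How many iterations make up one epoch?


Iterations per epoch = dataset_size / batch_size
= 352 / 16
= 22

22


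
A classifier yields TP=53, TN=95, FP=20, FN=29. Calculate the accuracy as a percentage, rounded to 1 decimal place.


Accuracy = (TP + TN) / (TP + TN + FP + FN) * 100
= (53 + 95) / (53 + 95 + 20 + 29)
= 148 / 197
= 0.7513
= 75.1%

75.1


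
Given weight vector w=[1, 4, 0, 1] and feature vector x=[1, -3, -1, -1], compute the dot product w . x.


Element-wise products:
1 * 1 = 1
4 * -3 = -12
0 * -1 = 0
1 * -1 = -1
Sum = 1 + -12 + 0 + -1
= -12

-12


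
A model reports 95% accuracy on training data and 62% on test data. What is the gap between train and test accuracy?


Gap = train_accuracy - test_accuracy
= 95 - 62
= 33%
This large gap strongly indicates overfitting.

33


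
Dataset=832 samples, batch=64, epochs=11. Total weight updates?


Iterations per epoch = 832 / 64 = 13
Total updates = iterations_per_epoch * epochs
= 13 * 11
= 143

143


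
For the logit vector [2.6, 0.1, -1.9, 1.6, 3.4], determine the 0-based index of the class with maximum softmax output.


Softmax is a monotonic transformation, so it preserves the argmax.
We need to find the index of the maximum logit.
Index 0: 2.6
Index 1: 0.1
Index 2: -1.9
Index 3: 1.6
Index 4: 3.4
Maximum logit = 3.4 at index 4

4


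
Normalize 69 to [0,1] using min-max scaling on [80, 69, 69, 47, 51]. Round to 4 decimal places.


Min = 47, Max = 80
Range = 80 - 47 = 33
Scaled = (x - min) / (max - min)
= (69 - 47) / 33
= 22 / 33
= 0.6667

0.6667


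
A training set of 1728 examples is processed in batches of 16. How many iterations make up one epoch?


Iterations per epoch = dataset_size / batch_size
= 1728 / 16
= 108

108


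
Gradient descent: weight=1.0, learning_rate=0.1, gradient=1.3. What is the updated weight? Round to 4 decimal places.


w_new = w_old - lr * gradient
= 1.0 - 0.1 * 1.3
= 1.0 - (0.13)
= 0.8700

0.8700


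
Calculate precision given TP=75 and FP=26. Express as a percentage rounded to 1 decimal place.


Precision = TP / (TP + FP) * 100
= 75 / (75 + 26)
= 75 / 101
= 0.7426
= 74.3%

74.3


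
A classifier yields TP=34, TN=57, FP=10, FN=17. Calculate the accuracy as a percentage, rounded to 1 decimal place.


Accuracy = (TP + TN) / (TP + TN + FP + FN) * 100
= (34 + 57) / (34 + 57 + 10 + 17)
= 91 / 118
= 0.7712
= 77.1%

77.1


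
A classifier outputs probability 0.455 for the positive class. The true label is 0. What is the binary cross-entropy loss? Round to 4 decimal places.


For y=0: Loss = -log(1-p)
= -log(1 - 0.455)
= -log(0.545)
= -(-0.607)
= 0.6070

0.6070


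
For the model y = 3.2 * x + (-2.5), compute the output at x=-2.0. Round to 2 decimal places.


y = 3.2 * -2.0 + (-2.5)
= -6.4 + (-2.5)
= -8.90

-8.90


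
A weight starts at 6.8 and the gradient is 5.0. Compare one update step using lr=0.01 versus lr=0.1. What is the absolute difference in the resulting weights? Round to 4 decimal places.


With lr=0.01: w_new = 6.8 - 0.01 * 5.0 = 6.75
With lr=0.1: w_new = 6.8 - 0.1 * 5.0 = 6.3
Absolute difference = |6.75 - 6.3|
= 0.4500

0.4500


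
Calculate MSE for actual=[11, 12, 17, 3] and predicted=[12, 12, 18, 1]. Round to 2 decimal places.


Differences: [-1, 0, -1, 2]
Squared errors: [1, 0, 1, 4]
Sum of squared errors = 6
MSE = 6 / 4 = 1.50

1.50


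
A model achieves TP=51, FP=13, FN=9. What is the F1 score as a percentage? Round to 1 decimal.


Precision = TP / (TP + FP) = 51 / 64 = 0.7969
Recall = TP / (TP + FN) = 51 / 60 = 0.85
F1 = 2 * P * R / (P + R)
= 2 * 0.7969 * 0.85 / (0.7969 + 0.85)
= 1.3547 / 1.6469
= 0.8226
As percentage: 82.3%

82.3


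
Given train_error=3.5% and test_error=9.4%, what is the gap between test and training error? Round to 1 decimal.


Generalization gap = test_error - train_error
= 9.4 - 3.5
= 5.9%
A moderate gap.

5.9


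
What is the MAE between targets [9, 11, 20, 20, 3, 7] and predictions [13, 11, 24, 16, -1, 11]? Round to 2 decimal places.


Absolute errors: [4, 0, 4, 4, 4, 4]
Sum of absolute errors = 20
MAE = 20 / 6 = 3.33

3.33


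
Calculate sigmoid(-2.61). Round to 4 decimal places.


sigmoid(z) = 1 / (1 + exp(-z))
exp(-(-2.61)) = exp(2.61) = 13.5991
1 + 13.5991 = 14.5991
1 / 14.5991 = 0.0685

0.0685


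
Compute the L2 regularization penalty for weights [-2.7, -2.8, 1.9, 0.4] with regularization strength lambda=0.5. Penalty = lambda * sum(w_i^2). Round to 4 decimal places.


Squaring each weight:
(-2.7)^2 = 7.29
(-2.8)^2 = 7.84
1.9^2 = 3.61
0.4^2 = 0.16
Sum of squares = 18.9
Penalty = 0.5 * 18.9 = 9.4500

9.4500


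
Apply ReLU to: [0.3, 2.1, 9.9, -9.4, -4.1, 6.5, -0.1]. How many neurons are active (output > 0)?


ReLU(x) = max(0, x) for each element:
ReLU(0.3) = 0.3
ReLU(2.1) = 2.1
ReLU(9.9) = 9.9
ReLU(-9.4) = 0
ReLU(-4.1) = 0
ReLU(6.5) = 6.5
ReLU(-0.1) = 0
Active neurons (>0): 4

4


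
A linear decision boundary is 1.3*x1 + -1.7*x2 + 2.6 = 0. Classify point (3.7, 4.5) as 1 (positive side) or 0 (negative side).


Compute 1.3 * 3.7 + -1.7 * 4.5 + 2.6
= 4.81 + -7.65 + 2.6
= -0.24
Since -0.24 < 0, the point is on the negative side.

0


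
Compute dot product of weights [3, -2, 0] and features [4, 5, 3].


Element-wise products:
3 * 4 = 12
-2 * 5 = -10
0 * 3 = 0
Sum = 12 + -10 + 0
= 2

2


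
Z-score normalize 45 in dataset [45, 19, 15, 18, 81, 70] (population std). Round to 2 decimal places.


Mean = (45 + 19 + 15 + 18 + 81 + 70) / 6 = 41.3333
Variance = sum((x_i - mean)^2) / n = 690.8889
Std = sqrt(690.8889) = 26.2848
Z = (x - mean) / std
= (45 - 41.3333) / 26.2848
= 3.6667 / 26.2848
= 0.14

0.14


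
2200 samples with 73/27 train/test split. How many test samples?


Train samples = 2200 * 73% = 1606
Test samples = 2200 - 1606
= 594

594


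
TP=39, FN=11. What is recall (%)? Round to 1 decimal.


Recall = TP / (TP + FN) * 100
= 39 / (39 + 11)
= 39 / 50
= 0.78
= 78.0%

78.0


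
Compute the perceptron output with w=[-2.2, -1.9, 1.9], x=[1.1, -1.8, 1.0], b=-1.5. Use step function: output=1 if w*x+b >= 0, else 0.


z = w . x + b
= -2.2*1.1 + -1.9*-1.8 + 1.9*1.0 + -1.5
= -2.42 + 3.42 + 1.9 + -1.5
= 2.9 + -1.5
= 1.4
Since z = 1.4 >= 0, output = 1

1


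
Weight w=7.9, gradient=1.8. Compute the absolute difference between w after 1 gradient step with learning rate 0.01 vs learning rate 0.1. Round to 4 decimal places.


With lr=0.01: w_new = 7.9 - 0.01 * 1.8 = 7.882
With lr=0.1: w_new = 7.9 - 0.1 * 1.8 = 7.72
Absolute difference = |7.882 - 7.72|
= 0.1620

0.1620


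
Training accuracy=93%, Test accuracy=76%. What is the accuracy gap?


Gap = train_accuracy - test_accuracy
= 93 - 76
= 17%
This gap suggests the model is overfitting.

17


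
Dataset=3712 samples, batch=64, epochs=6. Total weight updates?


Iterations per epoch = 3712 / 64 = 58
Total updates = iterations_per_epoch * epochs
= 58 * 6
= 348

348


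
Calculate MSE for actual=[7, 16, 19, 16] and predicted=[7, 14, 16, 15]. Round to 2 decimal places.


Differences: [0, 2, 3, 1]
Squared errors: [0, 4, 9, 1]
Sum of squared errors = 14
MSE = 14 / 4 = 3.50

3.50


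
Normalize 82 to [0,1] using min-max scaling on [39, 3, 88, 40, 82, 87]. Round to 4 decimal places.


Min = 3, Max = 88
Range = 88 - 3 = 85
Scaled = (x - min) / (max - min)
= (82 - 3) / 85
= 79 / 85
= 0.9294

0.9294


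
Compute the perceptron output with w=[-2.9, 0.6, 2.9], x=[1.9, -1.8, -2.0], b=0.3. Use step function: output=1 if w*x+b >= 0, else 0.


z = w . x + b
= -2.9*1.9 + 0.6*-1.8 + 2.9*-2.0 + 0.3
= -5.51 + -1.08 + -5.8 + 0.3
= -12.39 + 0.3
= -12.09
Since z = -12.09 < 0, output = 0

0


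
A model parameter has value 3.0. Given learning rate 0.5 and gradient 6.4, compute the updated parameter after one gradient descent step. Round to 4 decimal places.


w_new = w_old - lr * gradient
= 3.0 - 0.5 * 6.4
= 3.0 - (3.2)
= -0.2000

-0.2000


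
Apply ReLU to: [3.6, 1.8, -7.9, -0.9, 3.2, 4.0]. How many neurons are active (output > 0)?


ReLU(x) = max(0, x) for each element:
ReLU(3.6) = 3.6
ReLU(1.8) = 1.8
ReLU(-7.9) = 0
ReLU(-0.9) = 0
ReLU(3.2) = 3.2
ReLU(4.0) = 4.0
Active neurons (>0): 4

4


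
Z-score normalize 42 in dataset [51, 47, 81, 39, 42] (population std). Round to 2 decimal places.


Mean = (51 + 47 + 81 + 39 + 42) / 5 = 52.0
Variance = sum((x_i - mean)^2) / n = 227.2
Std = sqrt(227.2) = 15.0732
Z = (x - mean) / std
= (42 - 52.0) / 15.0732
= -10.0 / 15.0732
= -0.66

-0.66


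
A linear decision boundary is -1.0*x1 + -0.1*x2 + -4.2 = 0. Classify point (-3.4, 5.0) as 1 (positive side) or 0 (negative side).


Compute -1.0 * -3.4 + -0.1 * 5.0 + -4.2
= 3.4 + -0.5 + -4.2
= -1.3
Since -1.3 < 0, the point is on the negative side.

0


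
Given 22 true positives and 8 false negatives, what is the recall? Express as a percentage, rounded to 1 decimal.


Recall = TP / (TP + FN) * 100
= 22 / (22 + 8)
= 22 / 30
= 0.7333
= 73.3%

73.3


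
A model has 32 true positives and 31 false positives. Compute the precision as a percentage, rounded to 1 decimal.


Precision = TP / (TP + FP) * 100
= 32 / (32 + 31)
= 32 / 63
= 0.5079
= 50.8%

50.8


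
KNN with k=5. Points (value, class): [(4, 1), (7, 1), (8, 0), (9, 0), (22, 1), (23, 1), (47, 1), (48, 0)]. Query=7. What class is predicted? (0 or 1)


Distances from query 7:
Point 7 (class 1): distance = 0
Point 8 (class 0): distance = 1
Point 9 (class 0): distance = 2
Point 4 (class 1): distance = 3
Point 22 (class 1): distance = 15
K=5 nearest neighbors: classes = [1, 0, 0, 1, 1]
Votes for class 1: 3 / 5
Majority vote => class 1

1


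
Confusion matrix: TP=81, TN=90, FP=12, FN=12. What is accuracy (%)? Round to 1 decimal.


Accuracy = (TP + TN) / (TP + TN + FP + FN) * 100
= (81 + 90) / (81 + 90 + 12 + 12)
= 171 / 195
= 0.8769
= 87.7%

87.7


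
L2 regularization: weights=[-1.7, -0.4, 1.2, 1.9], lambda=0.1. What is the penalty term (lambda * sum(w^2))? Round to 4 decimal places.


Squaring each weight:
(-1.7)^2 = 2.89
(-0.4)^2 = 0.16
1.2^2 = 1.44
1.9^2 = 3.61
Sum of squares = 8.1
Penalty = 0.1 * 8.1 = 0.8100

0.8100


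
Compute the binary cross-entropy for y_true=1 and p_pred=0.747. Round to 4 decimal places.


For y=1: Loss = -log(p)
= -log(0.747)
= -(-0.2917)
= 0.2917

0.2917


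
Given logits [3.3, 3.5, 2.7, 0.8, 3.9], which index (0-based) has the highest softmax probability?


Softmax is a monotonic transformation, so it preserves the argmax.
We need to find the index of the maximum logit.
Index 0: 3.3
Index 1: 3.5
Index 2: 2.7
Index 3: 0.8
Index 4: 3.9
Maximum logit = 3.9 at index 4

4


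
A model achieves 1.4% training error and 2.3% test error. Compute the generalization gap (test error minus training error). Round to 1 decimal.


Generalization gap = test_error - train_error
= 2.3 - 1.4
= 0.9%
A small gap suggests good generalization.

0.9


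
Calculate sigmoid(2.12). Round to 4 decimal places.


sigmoid(z) = 1 / (1 + exp(-z))
exp(-(2.12)) = exp(-2.12) = 0.12
1 + 0.12 = 1.12
1 / 1.12 = 0.8928

0.8928


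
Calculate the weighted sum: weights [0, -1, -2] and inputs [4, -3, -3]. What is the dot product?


Element-wise products:
0 * 4 = 0
-1 * -3 = 3
-2 * -3 = 6
Sum = 0 + 3 + 6
= 9

9


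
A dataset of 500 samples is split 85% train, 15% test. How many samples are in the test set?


Train samples = 500 * 85% = 425
Test samples = 500 - 425
= 75

75


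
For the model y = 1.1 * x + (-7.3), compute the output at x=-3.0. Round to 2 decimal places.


y = 1.1 * -3.0 + (-7.3)
= -3.3 + (-7.3)
= -10.60

-10.60


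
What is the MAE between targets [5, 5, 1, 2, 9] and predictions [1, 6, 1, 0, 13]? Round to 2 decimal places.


Absolute errors: [4, 1, 0, 2, 4]
Sum of absolute errors = 11
MAE = 11 / 5 = 2.20

2.20


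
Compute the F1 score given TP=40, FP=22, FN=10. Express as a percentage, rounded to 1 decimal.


Precision = TP / (TP + FP) = 40 / 62 = 0.6452
Recall = TP / (TP + FN) = 40 / 50 = 0.8
F1 = 2 * P * R / (P + R)
= 2 * 0.6452 * 0.8 / (0.6452 + 0.8)
= 1.0323 / 1.4452
= 0.7143
As percentage: 71.4%

71.4


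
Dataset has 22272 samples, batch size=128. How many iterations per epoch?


Iterations per epoch = dataset_size / batch_size
= 22272 / 128
= 174

174


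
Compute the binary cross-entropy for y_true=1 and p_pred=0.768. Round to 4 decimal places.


For y=1: Loss = -log(p)
= -log(0.768)
= -(-0.264)
= 0.2640

0.2640


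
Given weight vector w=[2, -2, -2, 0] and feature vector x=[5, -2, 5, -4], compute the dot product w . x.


Element-wise products:
2 * 5 = 10
-2 * -2 = 4
-2 * 5 = -10
0 * -4 = 0
Sum = 10 + 4 + -10 + 0
= 4

4


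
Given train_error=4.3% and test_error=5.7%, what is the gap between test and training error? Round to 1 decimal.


Generalization gap = test_error - train_error
= 5.7 - 4.3
= 1.4%
A small gap suggests good generalization.

1.4


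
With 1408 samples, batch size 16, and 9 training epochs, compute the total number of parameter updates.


Iterations per epoch = 1408 / 16 = 88
Total updates = iterations_per_epoch * epochs
= 88 * 9
= 792

792


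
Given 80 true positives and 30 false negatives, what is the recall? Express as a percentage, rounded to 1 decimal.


Recall = TP / (TP + FN) * 100
= 80 / (80 + 30)
= 80 / 110
= 0.7273
= 72.7%

72.7


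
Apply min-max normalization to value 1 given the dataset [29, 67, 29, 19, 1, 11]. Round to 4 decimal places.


Min = 1, Max = 67
Range = 67 - 1 = 66
Scaled = (x - min) / (max - min)
= (1 - 1) / 66
= 0 / 66
= 0.0000

0.0000


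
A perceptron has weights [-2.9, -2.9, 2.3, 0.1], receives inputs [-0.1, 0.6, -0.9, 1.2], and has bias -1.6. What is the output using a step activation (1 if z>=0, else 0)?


z = w . x + b
= -2.9*-0.1 + -2.9*0.6 + 2.3*-0.9 + 0.1*1.2 + -1.6
= 0.29 + -1.74 + -2.07 + 0.12 + -1.6
= -3.4 + -1.6
= -5.0
Since z = -5.0 < 0, output = 0

0


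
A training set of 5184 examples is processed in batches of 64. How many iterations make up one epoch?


Iterations per epoch = dataset_size / batch_size
= 5184 / 64
= 81

81


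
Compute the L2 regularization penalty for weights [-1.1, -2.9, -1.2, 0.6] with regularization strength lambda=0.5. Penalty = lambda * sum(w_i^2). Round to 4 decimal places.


Squaring each weight:
(-1.1)^2 = 1.21
(-2.9)^2 = 8.41
(-1.2)^2 = 1.44
0.6^2 = 0.36
Sum of squares = 11.42
Penalty = 0.5 * 11.42 = 5.7100

5.7100


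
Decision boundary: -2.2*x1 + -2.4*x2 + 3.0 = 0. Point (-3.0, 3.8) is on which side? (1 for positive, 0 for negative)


Compute -2.2 * -3.0 + -2.4 * 3.8 + 3.0
= 6.6 + -9.12 + 3.0
= 0.48
Since 0.48 >= 0, the point is on the positive side.

1


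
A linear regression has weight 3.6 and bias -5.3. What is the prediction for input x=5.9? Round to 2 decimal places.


y = 3.6 * 5.9 + (-5.3)
= 21.24 + (-5.3)
= 15.94

15.94


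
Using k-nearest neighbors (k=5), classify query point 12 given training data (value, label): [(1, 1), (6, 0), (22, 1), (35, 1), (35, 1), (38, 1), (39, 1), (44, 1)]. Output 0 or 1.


Distances from query 12:
Point 6 (class 0): distance = 6
Point 22 (class 1): distance = 10
Point 1 (class 1): distance = 11
Point 35 (class 1): distance = 23
Point 35 (class 1): distance = 23
K=5 nearest neighbors: classes = [0, 1, 1, 1, 1]
Votes for class 1: 4 / 5
Majority vote => class 1

1


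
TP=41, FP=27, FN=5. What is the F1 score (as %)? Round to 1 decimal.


Precision = TP / (TP + FP) = 41 / 68 = 0.6029
Recall = TP / (TP + FN) = 41 / 46 = 0.8913
F1 = 2 * P * R / (P + R)
= 2 * 0.6029 * 0.8913 / (0.6029 + 0.8913)
= 1.0748 / 1.4942
= 0.7193
As percentage: 71.9%

71.9


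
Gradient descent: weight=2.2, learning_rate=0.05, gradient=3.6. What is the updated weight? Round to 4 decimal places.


w_new = w_old - lr * gradient
= 2.2 - 0.05 * 3.6
= 2.2 - (0.18)
= 2.0200

2.0200


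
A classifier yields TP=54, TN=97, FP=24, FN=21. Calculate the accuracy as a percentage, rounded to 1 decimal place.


Accuracy = (TP + TN) / (TP + TN + FP + FN) * 100
= (54 + 97) / (54 + 97 + 24 + 21)
= 151 / 196
= 0.7704
= 77.0%

77.0


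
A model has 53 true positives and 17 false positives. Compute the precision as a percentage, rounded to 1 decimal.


Precision = TP / (TP + FP) * 100
= 53 / (53 + 17)
= 53 / 70
= 0.7571
= 75.7%

75.7


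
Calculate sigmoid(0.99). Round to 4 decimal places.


sigmoid(z) = 1 / (1 + exp(-z))
exp(-(0.99)) = exp(-0.99) = 0.3716
1 + 0.3716 = 1.3716
1 / 1.3716 = 0.7291

0.7291


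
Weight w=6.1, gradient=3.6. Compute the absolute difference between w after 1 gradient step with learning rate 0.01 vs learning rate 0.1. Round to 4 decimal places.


With lr=0.01: w_new = 6.1 - 0.01 * 3.6 = 6.064
With lr=0.1: w_new = 6.1 - 0.1 * 3.6 = 5.74
Absolute difference = |6.064 - 5.74|
= 0.3240

0.3240


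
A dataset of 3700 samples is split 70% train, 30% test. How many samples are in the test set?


Train samples = 3700 * 70% = 2590
Test samples = 3700 - 2590
= 1110

1110


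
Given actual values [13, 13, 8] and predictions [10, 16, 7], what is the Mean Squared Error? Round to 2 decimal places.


Differences: [3, -3, 1]
Squared errors: [9, 9, 1]
Sum of squared errors = 19
MSE = 19 / 3 = 6.33

6.33


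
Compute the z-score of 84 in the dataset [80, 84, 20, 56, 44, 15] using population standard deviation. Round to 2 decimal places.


Mean = (80 + 84 + 20 + 56 + 44 + 15) / 6 = 49.8333
Variance = sum((x_i - mean)^2) / n = 708.8056
Std = sqrt(708.8056) = 26.6234
Z = (x - mean) / std
= (84 - 49.8333) / 26.6234
= 34.1667 / 26.6234
= 1.28

1.28


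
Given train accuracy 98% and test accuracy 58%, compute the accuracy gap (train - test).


Gap = train_accuracy - test_accuracy
= 98 - 58
= 40%
This large gap strongly indicates overfitting.

40


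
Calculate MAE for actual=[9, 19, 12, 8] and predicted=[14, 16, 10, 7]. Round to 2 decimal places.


Absolute errors: [5, 3, 2, 1]
Sum of absolute errors = 11
MAE = 11 / 4 = 2.75

2.75


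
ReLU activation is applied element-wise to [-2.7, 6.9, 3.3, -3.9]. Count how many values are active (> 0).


ReLU(x) = max(0, x) for each element:
ReLU(-2.7) = 0
ReLU(6.9) = 6.9
ReLU(3.3) = 3.3
ReLU(-3.9) = 0
Active neurons (>0): 2

2


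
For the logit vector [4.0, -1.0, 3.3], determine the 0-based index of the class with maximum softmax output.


Softmax is a monotonic transformation, so it preserves the argmax.
We need to find the index of the maximum logit.
Index 0: 4.0
Index 1: -1.0
Index 2: 3.3
Maximum logit = 4.0 at index 0

0


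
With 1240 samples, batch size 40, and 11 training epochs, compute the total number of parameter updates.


Iterations per epoch = 1240 / 40 = 31
Total updates = iterations_per_epoch * epochs
= 31 * 11
= 341

341


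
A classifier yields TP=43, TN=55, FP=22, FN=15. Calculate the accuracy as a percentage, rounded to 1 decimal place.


Accuracy = (TP + TN) / (TP + TN + FP + FN) * 100
= (43 + 55) / (43 + 55 + 22 + 15)
= 98 / 135
= 0.7259
= 72.6%

72.6


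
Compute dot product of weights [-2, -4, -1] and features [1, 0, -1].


Element-wise products:
-2 * 1 = -2
-4 * 0 = 0
-1 * -1 = 1
Sum = -2 + 0 + 1
= -1

-1


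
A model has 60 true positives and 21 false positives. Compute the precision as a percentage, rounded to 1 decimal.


Precision = TP / (TP + FP) * 100
= 60 / (60 + 21)
= 60 / 81
= 0.7407
= 74.1%

74.1


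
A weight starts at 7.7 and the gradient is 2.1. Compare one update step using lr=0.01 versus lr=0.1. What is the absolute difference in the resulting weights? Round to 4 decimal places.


With lr=0.01: w_new = 7.7 - 0.01 * 2.1 = 7.679
With lr=0.1: w_new = 7.7 - 0.1 * 2.1 = 7.49
Absolute difference = |7.679 - 7.49|
= 0.1890

0.1890


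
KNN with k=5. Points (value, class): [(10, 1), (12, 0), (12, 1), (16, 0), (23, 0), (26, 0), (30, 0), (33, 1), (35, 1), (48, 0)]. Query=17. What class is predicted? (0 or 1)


Distances from query 17:
Point 16 (class 0): distance = 1
Point 12 (class 0): distance = 5
Point 12 (class 1): distance = 5
Point 23 (class 0): distance = 6
Point 10 (class 1): distance = 7
K=5 nearest neighbors: classes = [0, 0, 1, 0, 1]
Votes for class 1: 2 / 5
Majority vote => class 0

0


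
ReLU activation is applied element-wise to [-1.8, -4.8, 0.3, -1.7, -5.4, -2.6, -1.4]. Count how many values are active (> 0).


ReLU(x) = max(0, x) for each element:
ReLU(-1.8) = 0
ReLU(-4.8) = 0
ReLU(0.3) = 0.3
ReLU(-1.7) = 0
ReLU(-5.4) = 0
ReLU(-2.6) = 0
ReLU(-1.4) = 0
Active neurons (>0): 1

1


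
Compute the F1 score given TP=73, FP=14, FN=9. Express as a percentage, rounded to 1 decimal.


Precision = TP / (TP + FP) = 73 / 87 = 0.8391
Recall = TP / (TP + FN) = 73 / 82 = 0.8902
F1 = 2 * P * R / (P + R)
= 2 * 0.8391 * 0.8902 / (0.8391 + 0.8902)
= 1.494 / 1.7293
= 0.8639
As percentage: 86.4%

86.4


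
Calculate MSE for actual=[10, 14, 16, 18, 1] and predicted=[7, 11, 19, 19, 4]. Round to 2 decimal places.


Differences: [3, 3, -3, -1, -3]
Squared errors: [9, 9, 9, 1, 9]
Sum of squared errors = 37
MSE = 37 / 5 = 7.40

7.40


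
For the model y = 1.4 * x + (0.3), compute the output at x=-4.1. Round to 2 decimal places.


y = 1.4 * -4.1 + (0.3)
= -5.74 + (0.3)
= -5.44

-5.44


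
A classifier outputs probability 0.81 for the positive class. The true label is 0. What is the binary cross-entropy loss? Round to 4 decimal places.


For y=0: Loss = -log(1-p)
= -log(1 - 0.81)
= -log(0.19)
= -(-1.6607)
= 1.6607

1.6607


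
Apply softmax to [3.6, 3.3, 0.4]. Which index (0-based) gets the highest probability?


Softmax is a monotonic transformation, so it preserves the argmax.
We need to find the index of the maximum logit.
Index 0: 3.6
Index 1: 3.3
Index 2: 0.4
Maximum logit = 3.6 at index 0

0


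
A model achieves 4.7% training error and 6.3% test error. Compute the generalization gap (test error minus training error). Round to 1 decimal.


Generalization gap = test_error - train_error
= 6.3 - 4.7
= 1.6%
A small gap suggests good generalization.

1.6


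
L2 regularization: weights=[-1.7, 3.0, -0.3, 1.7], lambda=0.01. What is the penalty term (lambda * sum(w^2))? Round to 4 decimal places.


Squaring each weight:
(-1.7)^2 = 2.89
3.0^2 = 9.0
(-0.3)^2 = 0.09
1.7^2 = 2.89
Sum of squares = 14.87
Penalty = 0.01 * 14.87 = 0.1487

0.1487


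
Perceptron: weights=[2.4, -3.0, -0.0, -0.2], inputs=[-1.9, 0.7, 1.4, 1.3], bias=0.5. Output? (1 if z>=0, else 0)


z = w . x + b
= 2.4*-1.9 + -3.0*0.7 + -0.0*1.4 + -0.2*1.3 + 0.5
= -4.56 + -2.1 + -0.0 + -0.26 + 0.5
= -6.92 + 0.5
= -6.42
Since z = -6.42 < 0, output = 0

0


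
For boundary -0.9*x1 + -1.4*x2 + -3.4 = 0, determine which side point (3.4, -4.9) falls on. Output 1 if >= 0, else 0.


Compute -0.9 * 3.4 + -1.4 * -4.9 + -3.4
= -3.06 + 6.86 + -3.4
= 0.4
Since 0.4 >= 0, the point is on the positive side.

1


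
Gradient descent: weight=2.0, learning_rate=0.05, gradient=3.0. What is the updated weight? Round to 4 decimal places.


w_new = w_old - lr * gradient
= 2.0 - 0.05 * 3.0
= 2.0 - (0.15)
= 1.8500

1.8500


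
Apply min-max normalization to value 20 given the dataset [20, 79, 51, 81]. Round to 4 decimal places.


Min = 20, Max = 81
Range = 81 - 20 = 61
Scaled = (x - min) / (max - min)
= (20 - 20) / 61
= 0 / 61
= 0.0000

0.0000


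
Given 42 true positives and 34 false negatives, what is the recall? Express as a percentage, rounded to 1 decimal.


Recall = TP / (TP + FN) * 100
= 42 / (42 + 34)
= 42 / 76
= 0.5526
= 55.3%

55.3


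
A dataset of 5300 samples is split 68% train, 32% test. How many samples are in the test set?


Train samples = 5300 * 68% = 3604
Test samples = 5300 - 3604
= 1696

1696


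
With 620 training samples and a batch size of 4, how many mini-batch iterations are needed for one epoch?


Iterations per epoch = dataset_size / batch_size
= 620 / 4
= 155

155


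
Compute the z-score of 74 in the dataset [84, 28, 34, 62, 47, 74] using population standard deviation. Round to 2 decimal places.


Mean = (84 + 28 + 34 + 62 + 47 + 74) / 6 = 54.8333
Variance = sum((x_i - mean)^2) / n = 414.1389
Std = sqrt(414.1389) = 20.3504
Z = (x - mean) / std
= (74 - 54.8333) / 20.3504
= 19.1667 / 20.3504
= 0.94

0.94


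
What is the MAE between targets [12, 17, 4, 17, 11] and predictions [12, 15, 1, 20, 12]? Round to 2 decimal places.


Absolute errors: [0, 2, 3, 3, 1]
Sum of absolute errors = 9
MAE = 9 / 5 = 1.80

1.80


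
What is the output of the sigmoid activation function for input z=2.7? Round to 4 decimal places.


sigmoid(z) = 1 / (1 + exp(-z))
exp(-(2.7)) = exp(-2.7) = 0.0672
1 + 0.0672 = 1.0672
1 / 1.0672 = 0.9370

0.9370


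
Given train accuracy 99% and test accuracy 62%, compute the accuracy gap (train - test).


Gap = train_accuracy - test_accuracy
= 99 - 62
= 37%
This large gap strongly indicates overfitting.

37


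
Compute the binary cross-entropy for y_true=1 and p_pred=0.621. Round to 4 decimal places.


For y=1: Loss = -log(p)
= -log(0.621)
= -(-0.4764)
= 0.4764

0.4764


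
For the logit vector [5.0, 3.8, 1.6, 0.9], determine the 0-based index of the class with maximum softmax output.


Softmax is a monotonic transformation, so it preserves the argmax.
We need to find the index of the maximum logit.
Index 0: 5.0
Index 1: 3.8
Index 2: 1.6
Index 3: 0.9
Maximum logit = 5.0 at index 0

0


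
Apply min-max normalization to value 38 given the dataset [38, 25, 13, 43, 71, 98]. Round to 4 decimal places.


Min = 13, Max = 98
Range = 98 - 13 = 85
Scaled = (x - min) / (max - min)
= (38 - 13) / 85
= 25 / 85
= 0.2941

0.2941


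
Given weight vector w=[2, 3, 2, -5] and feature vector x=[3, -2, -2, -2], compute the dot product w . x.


Element-wise products:
2 * 3 = 6
3 * -2 = -6
2 * -2 = -4
-5 * -2 = 10
Sum = 6 + -6 + -4 + 10
= 6

6


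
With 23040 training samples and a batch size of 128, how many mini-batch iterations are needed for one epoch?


Iterations per epoch = dataset_size / batch_size
= 23040 / 128
= 180

180


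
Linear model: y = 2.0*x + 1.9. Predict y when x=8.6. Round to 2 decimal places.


y = 2.0 * 8.6 + (1.9)
= 17.2 + (1.9)
= 19.10

19.10


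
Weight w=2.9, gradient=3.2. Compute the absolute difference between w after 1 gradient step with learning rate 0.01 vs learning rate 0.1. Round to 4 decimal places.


With lr=0.01: w_new = 2.9 - 0.01 * 3.2 = 2.868
With lr=0.1: w_new = 2.9 - 0.1 * 3.2 = 2.58
Absolute difference = |2.868 - 2.58|
= 0.2880

0.2880


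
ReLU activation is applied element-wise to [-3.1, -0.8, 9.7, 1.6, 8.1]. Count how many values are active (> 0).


ReLU(x) = max(0, x) for each element:
ReLU(-3.1) = 0
ReLU(-0.8) = 0
ReLU(9.7) = 9.7
ReLU(1.6) = 1.6
ReLU(8.1) = 8.1
Active neurons (>0): 3

3


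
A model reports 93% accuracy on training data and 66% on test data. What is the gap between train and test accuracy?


Gap = train_accuracy - test_accuracy
= 93 - 66
= 27%
This large gap strongly indicates overfitting.

27


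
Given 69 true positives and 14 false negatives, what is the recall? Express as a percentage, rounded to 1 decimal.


Recall = TP / (TP + FN) * 100
= 69 / (69 + 14)
= 69 / 83
= 0.8313
= 83.1%

83.1


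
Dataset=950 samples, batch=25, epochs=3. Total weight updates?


Iterations per epoch = 950 / 25 = 38
Total updates = iterations_per_epoch * epochs
= 38 * 3
= 114

114


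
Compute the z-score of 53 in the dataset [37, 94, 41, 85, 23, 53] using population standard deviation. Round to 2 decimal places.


Mean = (37 + 94 + 41 + 85 + 23 + 53) / 6 = 55.5
Variance = sum((x_i - mean)^2) / n = 661.25
Std = sqrt(661.25) = 25.7148
Z = (x - mean) / std
= (53 - 55.5) / 25.7148
= -2.5 / 25.7148
= -0.10

-0.10


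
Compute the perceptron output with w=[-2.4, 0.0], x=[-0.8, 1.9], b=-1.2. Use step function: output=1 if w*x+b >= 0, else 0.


z = w . x + b
= -2.4*-0.8 + 0.0*1.9 + -1.2
= 1.92 + 0.0 + -1.2
= 1.92 + -1.2
= 0.72
Since z = 0.72 >= 0, output = 1

1


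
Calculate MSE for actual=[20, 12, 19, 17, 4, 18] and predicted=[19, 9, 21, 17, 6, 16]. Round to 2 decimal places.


Differences: [1, 3, -2, 0, -2, 2]
Squared errors: [1, 9, 4, 0, 4, 4]
Sum of squared errors = 22
MSE = 22 / 6 = 3.67

3.67


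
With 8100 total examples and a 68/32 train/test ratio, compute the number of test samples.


Train samples = 8100 * 68% = 5508
Test samples = 8100 - 5508
= 2592

2592


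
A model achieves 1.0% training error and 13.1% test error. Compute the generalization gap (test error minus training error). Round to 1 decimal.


Generalization gap = test_error - train_error
= 13.1 - 1.0
= 12.1%
A large gap suggests overfitting.

12.1


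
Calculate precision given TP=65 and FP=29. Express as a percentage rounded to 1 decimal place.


Precision = TP / (TP + FP) * 100
= 65 / (65 + 29)
= 65 / 94
= 0.6915
= 69.1%

69.1
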